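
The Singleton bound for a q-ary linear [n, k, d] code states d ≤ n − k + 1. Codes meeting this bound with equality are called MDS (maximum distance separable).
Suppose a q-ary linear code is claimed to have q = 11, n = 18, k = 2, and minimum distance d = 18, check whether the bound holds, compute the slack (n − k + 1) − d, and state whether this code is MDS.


Singleton RHS = n − k + 1 = 17, slack = -1, bound violated (no such code; not MDS).

Singleton bound: d ≤ n − k + 1.
Here n = 18, k = 2, so n − k + 1 = 17.
Given d = 18, check d ≤ 17: NO.
Slack = (n − k + 1) − d = -1.
The slack is negative: d = 18 exceeds n − k + 1 = 17 by 1, so the Singleton bound is violated and no linear [18, 2, 18]_11 code can exist. In particular it is not MDS (MDS requires d = n − k + 1 exactly).
Description: the claimed parameters are [18, 2, 18]_11; such a code would be impossible (violates the Singleton bound).


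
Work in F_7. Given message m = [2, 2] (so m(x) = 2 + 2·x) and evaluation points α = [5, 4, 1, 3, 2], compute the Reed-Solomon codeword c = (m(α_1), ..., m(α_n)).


c = [5, 3, 4, 1, 6]

Message polynomial: m(x) = 2 + 2·x (mod 7).
For each evaluation point α_i, compute m(α_i) mod 7:
  α_1 = 5: Horner steps 2 → 5, so m(5) = 5.
  α_2 = 4: Horner steps 2 → 3, so m(4) = 3.
  α_3 = 1: Horner steps 2 → 4, so m(1) = 4.
  α_4 = 3: Horner steps 2 → 1, so m(3) = 1.
  α_5 = 2: Horner steps 2 → 6, so m(2) = 6.
Codeword c = [5, 3, 4, 1, 6] ∈ F_7^5.


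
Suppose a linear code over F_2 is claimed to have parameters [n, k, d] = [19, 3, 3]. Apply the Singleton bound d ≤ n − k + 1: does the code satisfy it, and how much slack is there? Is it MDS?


Singleton RHS = n − k + 1 = 17, slack = 14, bound satisfied, not MDS.

Singleton bound: d ≤ n − k + 1.
Here n = 19, k = 3, so n − k + 1 = 17.
Given d = 3, check d ≤ 17: YES.
Slack = (n − k + 1) − d = 14.
The code is NOT MDS (slack = 14 > 0).
Description: the claimed parameters are [19, 3, 3]_2; such a code would be non-MDS.


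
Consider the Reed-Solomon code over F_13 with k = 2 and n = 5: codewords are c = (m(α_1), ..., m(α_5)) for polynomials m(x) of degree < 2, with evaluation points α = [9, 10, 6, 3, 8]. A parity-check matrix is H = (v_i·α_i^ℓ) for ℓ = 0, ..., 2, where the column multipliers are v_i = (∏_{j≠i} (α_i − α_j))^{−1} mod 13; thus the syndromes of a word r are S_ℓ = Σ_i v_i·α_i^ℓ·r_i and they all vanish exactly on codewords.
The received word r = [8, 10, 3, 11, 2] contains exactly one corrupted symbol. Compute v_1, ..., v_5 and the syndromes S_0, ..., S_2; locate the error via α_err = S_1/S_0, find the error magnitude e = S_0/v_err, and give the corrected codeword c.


S = (12, 3, 4), error at position 2, error magnitude e = 9, c = [8, 1, 3, 11, 2].

Step 1: column multipliers v_i = (∏_{j≠i}(α_i − α_j))^{−1} mod 13.
  i = 1 (α = 9): (9−10)(9−6)(9−3)(9−8) = (−1)·3·6·1 = −18 ≡ 8, so v_1 = 8^{−1} = 5 (mod 13).
  i = 2 (α = 10): (10−9)(10−6)(10−3)(10−8) = 1·4·7·2 = 56 ≡ 4, so v_2 = 4^{−1} = 10 (mod 13).
  i = 3 (α = 6): (6−9)(6−10)(6−3)(6−8) = (−3)·(−4)·3·(−2) = −72 ≡ 6, so v_3 = 6^{−1} = 11 (mod 13).
  i = 4 (α = 3): (3−9)(3−10)(3−6)(3−8) = (−6)·(−7)·(−3)·(−5) = 630 ≡ 6, so v_4 = 6^{−1} = 11 (mod 13).
  i = 5 (α = 8): (8−9)(8−10)(8−6)(8−3) = (−1)·(−2)·2·5 = 20 ≡ 7, so v_5 = 7^{−1} = 2 (mod 13).
  v = [5, 10, 11, 11, 2].
Step 2: syndromes of r = [8, 10, 3, 11, 2] (all sums mod 13).
  S_0 = Σ v_i r_i = 5·8 + 10·10 + 11·3 + 11·11 + 2·2 = 298 ≡ 12.
  S_1 = Σ v_i α_i r_i = 5·9·8 + 10·10·10 + 11·6·3 + 11·3·11 + 2·8·2 = 1953 ≡ 3.
  α_i^2 mod 13 = [3, 9, 10, 9, 12].
  S_2 = Σ v_i α_i^2 r_i = 5·3·8 + 10·9·10 + 11·10·3 + 11·9·11 + 2·12·2 = 2487 ≡ 4.
  S = (12, 3, 4) ≠ 0, so r is not a codeword (an error is present).
Step 3: locate the error. For a single error e at position i, S_ℓ = v_i·e·α_i^ℓ, so α_err = S_1/S_0.
  S_0^{−1} = 12^{−1} = 12 (mod 13), so α_err = 3·12 = 36 ≡ 10 = α_2. Error position i = 2.
  Consistency check: S_2/S_1 = 4·9 = 36 ≡ 10 = α_err ✓ (single-error assumption holds).
Step 4: error magnitude e = S_0/v_2 = S_0·∏_{j≠2}(α_2 − α_j) = 12·4 = 48 ≡ 9 (mod 13).
Step 5: correct position 2: c_2 = r_2 − e = 10 − 9 ≡ 1 (mod 13). Hence c = [8, 1, 3, 11, 2].
  Check: interpolating c through the α_i gives m(x) = 6 + 6·x (degree < 2) with m(α_i) = c_i for every i, so c is indeed a codeword.


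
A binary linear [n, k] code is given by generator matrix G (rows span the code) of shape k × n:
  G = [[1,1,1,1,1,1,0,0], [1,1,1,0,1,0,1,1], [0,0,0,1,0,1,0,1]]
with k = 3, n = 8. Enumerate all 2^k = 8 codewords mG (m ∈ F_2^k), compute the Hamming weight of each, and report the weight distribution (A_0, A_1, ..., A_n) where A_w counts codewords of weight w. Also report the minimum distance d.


Weight distribution: A_0 = 1, A_1 = 1, A_3 = 1, A_4 = 1, A_5 = 1, A_6 = 2, A_7 = 1. Minimum distance d = 1.

Enumerate all 2^3 = 8 messages m ∈ F_2^3.
For each, compute codeword c = mG in F_2^8, then tally its weight.
  m = 000 → c = 00000000, weight = 0.
  m = 100 → c = 11111100, weight = 6.
  m = 010 → c = 11101011, weight = 6.
  m = 110 → c = 00010111, weight = 4.
  m = 001 → c = 00010101, weight = 3.
  m = 101 → c = 11101001, weight = 5.
  m = 011 → c = 11111110, weight = 7.
  m = 111 → c = 00000010, weight = 1.
Tally weights:
  weight 0: 1 codewords.
  weight 1: 1 codewords.
  weight 3: 1 codewords.
  weight 4: 1 codewords.
  weight 5: 1 codewords.
  weight 6: 2 codewords.
  weight 7: 1 codewords.
Minimum distance d = smallest w > 0 with A_w > 0 = 1.
Sanity: Σ A_w = 8 = 2^3 = 8 ✓.


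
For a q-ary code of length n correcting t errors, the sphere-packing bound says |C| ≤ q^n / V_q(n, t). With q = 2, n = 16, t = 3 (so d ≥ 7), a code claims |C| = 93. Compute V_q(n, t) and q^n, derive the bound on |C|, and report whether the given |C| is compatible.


V_q(n, t) = 697, q^n = 65536, Hamming bound = 94, |C| = 93 ≤ bound (satisfied).

Step 1: Compute V_q(n, t) = Σ_{j=0}^3 C(n, j) (q−1)^j.
  j = 0: C(16,0)·(1)^0 = 1·1 = 1.
  j = 1: C(16,1)·(1)^1 = 16·1 = 16.
  j = 2: C(16,2)·(1)^2 = 120·1 = 120.
  j = 3: C(16,3)·(1)^3 = 560·1 = 560.
  V_q(n, t) = 1 + 16 + 120 + 560 = 697.
Step 2: q^n = 2^16 = 65536.
Step 3: Hamming bound ⌊q^n / V_q(n,t)⌋ = ⌊65536/697⌋ = 94.
Step 4: Compare |C| = 93 to 94: satisfied.
The claimed |C| lies below the Hamming bound.


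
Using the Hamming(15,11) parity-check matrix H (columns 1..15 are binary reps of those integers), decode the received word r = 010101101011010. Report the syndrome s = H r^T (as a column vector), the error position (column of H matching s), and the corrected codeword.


s = (0, 1, 1, 1)^T, error position = 7, corrected codeword c = 010101001011010

Compute s = H r^T mod 2 one row at a time:
  s_1 = 0 + 1 + 0 + 1 + 1 + 0 + 1 + 0 = 4 ≡ 0 (mod 2).
  s_2 = 1 + 0 + 1 + 1 + 1 + 0 + 1 + 0 = 5 ≡ 1 (mod 2).
  s_3 = 1 + 0 + 1 + 1 + 0 + 1 + 1 + 0 = 5 ≡ 1 (mod 2).
  s_4 = 0 + 0 + 0 + 1 + 1 + 1 + 0 + 0 = 3 ≡ 1 (mod 2).
s = (0, 1, 1, 1)^T — this equals column 7 of H (binary 0111), so error is at position 7.
Correct: flip bit 7 of r = 010101101011010 to get c = 010101001011010.


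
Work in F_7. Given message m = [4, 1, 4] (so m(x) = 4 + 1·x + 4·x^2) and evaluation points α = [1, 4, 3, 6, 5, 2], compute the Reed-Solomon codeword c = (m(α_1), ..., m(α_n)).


c = [2, 2, 1, 0, 4, 1]

Message polynomial: m(x) = 4 + 1·x + 4·x^2 (mod 7).
For each evaluation point α_i, compute m(α_i) mod 7:
  α_1 = 1: Horner steps 4 → 5 → 2, so m(1) = 2.
  α_2 = 4: Horner steps 4 → 3 → 2, so m(4) = 2.
  α_3 = 3: Horner steps 4 → 6 → 1, so m(3) = 1.
  α_4 = 6: Horner steps 4 → 4 → 0, so m(6) = 0.
  α_5 = 5: Horner steps 4 → 0 → 4, so m(5) = 4.
  α_6 = 2: Horner steps 4 → 2 → 1, so m(2) = 1.
Codeword c = [2, 2, 1, 0, 4, 1] ∈ F_7^6.


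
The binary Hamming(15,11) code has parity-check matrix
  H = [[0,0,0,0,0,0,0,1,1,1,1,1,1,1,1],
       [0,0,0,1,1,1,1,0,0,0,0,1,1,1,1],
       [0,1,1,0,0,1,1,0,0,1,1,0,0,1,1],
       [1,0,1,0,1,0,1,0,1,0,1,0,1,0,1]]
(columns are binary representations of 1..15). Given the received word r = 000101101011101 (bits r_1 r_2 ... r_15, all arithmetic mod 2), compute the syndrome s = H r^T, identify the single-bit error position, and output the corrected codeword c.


s = (1, 0, 0, 1)^T, error position = 9, corrected codeword c = 000101100011101

Compute s = H r^T mod 2 one row at a time:
  s_1 = 0 + 1 + 0 + 1 + 1 + 1 + 0 + 1 = 5 ≡ 1 (mod 2).
  s_2 = 1 + 0 + 1 + 1 + 1 + 1 + 0 + 1 = 6 ≡ 0 (mod 2).
  s_3 = 0 + 0 + 1 + 1 + 0 + 1 + 0 + 1 = 4 ≡ 0 (mod 2).
  s_4 = 0 + 0 + 0 + 1 + 1 + 1 + 1 + 1 = 5 ≡ 1 (mod 2).
s = (1, 0, 0, 1)^T — this equals column 9 of H (binary 1001), so error is at position 9.
Correct: flip bit 9 of r = 000101101011101 to get c = 000101100011101.


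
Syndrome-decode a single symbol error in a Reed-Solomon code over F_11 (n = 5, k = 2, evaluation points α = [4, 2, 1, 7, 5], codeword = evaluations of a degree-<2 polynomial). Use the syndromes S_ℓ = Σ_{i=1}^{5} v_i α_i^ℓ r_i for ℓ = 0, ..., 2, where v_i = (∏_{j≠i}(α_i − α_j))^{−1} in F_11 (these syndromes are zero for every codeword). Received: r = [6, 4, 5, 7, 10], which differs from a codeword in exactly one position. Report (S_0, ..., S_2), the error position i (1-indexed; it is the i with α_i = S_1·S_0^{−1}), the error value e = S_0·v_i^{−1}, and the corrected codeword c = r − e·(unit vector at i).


S = (2, 4, 8), error at position 2, error magnitude e = 6, c = [6, 9, 5, 7, 10].

Step 1: column multipliers v_i = (∏_{j≠i}(α_i − α_j))^{−1} mod 11.
  i = 1 (α = 4): (4−2)(4−1)(4−7)(4−5) = 2·3·(−3)·(−1) = 18 ≡ 7, so v_1 = 7^{−1} = 8 (mod 11).
  i = 2 (α = 2): (2−4)(2−1)(2−7)(2−5) = (−2)·1·(−5)·(−3) = −30 ≡ 3, so v_2 = 3^{−1} = 4 (mod 11).
  i = 3 (α = 1): (1−4)(1−2)(1−7)(1−5) = (−3)·(−1)·(−6)·(−4) = 72 ≡ 6, so v_3 = 6^{−1} = 2 (mod 11).
  i = 4 (α = 7): (7−4)(7−2)(7−1)(7−5) = 3·5·6·2 = 180 ≡ 4, so v_4 = 4^{−1} = 3 (mod 11).
  i = 5 (α = 5): (5−4)(5−2)(5−1)(5−7) = 1·3·4·(−2) = −24 ≡ 9, so v_5 = 9^{−1} = 5 (mod 11).
  v = [8, 4, 2, 3, 5].
Step 2: syndromes of r = [6, 4, 5, 7, 10] (all sums mod 11).
  S_0 = Σ v_i r_i = 8·6 + 4·4 + 2·5 + 3·7 + 5·10 = 145 ≡ 2.
  S_1 = Σ v_i α_i r_i = 8·4·6 + 4·2·4 + 2·1·5 + 3·7·7 + 5·5·10 = 631 ≡ 4.
  α_i^2 mod 11 = [5, 4, 1, 5, 3].
  S_2 = Σ v_i α_i^2 r_i = 8·5·6 + 4·4·4 + 2·1·5 + 3·5·7 + 5·3·10 = 569 ≡ 8.
  S = (2, 4, 8) ≠ 0, so r is not a codeword (an error is present).
Step 3: locate the error. For a single error e at position i, S_ℓ = v_i·e·α_i^ℓ, so α_err = S_1/S_0.
  S_0^{−1} = 2^{−1} = 6 (mod 11), so α_err = 4·6 = 24 ≡ 2 = α_2. Error position i = 2.
  Consistency check: S_2/S_1 = 8·3 = 24 ≡ 2 = α_err ✓ (single-error assumption holds).
Step 4: error magnitude e = S_0/v_2 = S_0·∏_{j≠2}(α_2 − α_j) = 2·3 = 6 ≡ 6 (mod 11).
Step 5: correct position 2: c_2 = r_2 − e = 4 − 6 ≡ 9 (mod 11). Hence c = [6, 9, 5, 7, 10].
  Check: interpolating c through the α_i gives m(x) = 1 + 4·x (degree < 2) with m(α_i) = c_i for every i, so c is indeed a codeword.


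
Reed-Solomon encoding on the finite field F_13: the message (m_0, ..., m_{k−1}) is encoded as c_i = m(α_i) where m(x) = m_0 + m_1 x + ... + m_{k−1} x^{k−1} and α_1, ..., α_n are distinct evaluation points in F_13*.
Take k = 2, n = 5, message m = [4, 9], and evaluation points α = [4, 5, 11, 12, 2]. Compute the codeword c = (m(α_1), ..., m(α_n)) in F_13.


c = [1, 10, 12, 8, 9]

Message polynomial: m(x) = 4 + 9·x (mod 13).
For each evaluation point α_i, compute m(α_i) mod 13:
  α_1 = 4: Horner steps 9 → 1, so m(4) = 1.
  α_2 = 5: Horner steps 9 → 10, so m(5) = 10.
  α_3 = 11: Horner steps 9 → 12, so m(11) = 12.
  α_4 = 12: Horner steps 9 → 8, so m(12) = 8.
  α_5 = 2: Horner steps 9 → 9, so m(2) = 9.
Codeword c = [1, 10, 12, 8, 9] ∈ F_13^5.


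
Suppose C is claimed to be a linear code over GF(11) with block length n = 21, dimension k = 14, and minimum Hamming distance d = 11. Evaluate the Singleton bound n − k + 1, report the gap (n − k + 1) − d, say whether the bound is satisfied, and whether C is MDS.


Singleton RHS = n − k + 1 = 8, slack = -3, bound violated (no such code; not MDS).

Singleton bound: d ≤ n − k + 1.
Here n = 21, k = 14, so n − k + 1 = 8.
Given d = 11, check d ≤ 8: NO.
Slack = (n − k + 1) − d = -3.
The slack is negative: d = 11 exceeds n − k + 1 = 8 by 3, so the Singleton bound is violated and no linear [21, 14, 11]_11 code can exist. In particular it is not MDS (MDS requires d = n − k + 1 exactly).
Description: the claimed parameters are [21, 14, 11]_11; such a code would be impossible (violates the Singleton bound).


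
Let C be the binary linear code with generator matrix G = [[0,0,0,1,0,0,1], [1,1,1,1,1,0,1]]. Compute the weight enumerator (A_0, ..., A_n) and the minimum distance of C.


Weight distribution: A_0 = 1, A_2 = 1, A_4 = 1, A_6 = 1. Minimum distance d = 2.

Enumerate all 2^2 = 4 messages m ∈ F_2^2.
For each, compute codeword c = mG in F_2^7, then tally its weight.
  m = 00 → c = 0000000, weight = 0.
  m = 10 → c = 0001001, weight = 2.
  m = 01 → c = 1111101, weight = 6.
  m = 11 → c = 1110100, weight = 4.
Tally weights:
  weight 0: 1 codewords.
  weight 2: 1 codewords.
  weight 4: 1 codewords.
  weight 6: 1 codewords.
Minimum distance d = smallest w > 0 with A_w > 0 = 2.
Sanity: Σ A_w = 4 = 2^2 = 4 ✓.


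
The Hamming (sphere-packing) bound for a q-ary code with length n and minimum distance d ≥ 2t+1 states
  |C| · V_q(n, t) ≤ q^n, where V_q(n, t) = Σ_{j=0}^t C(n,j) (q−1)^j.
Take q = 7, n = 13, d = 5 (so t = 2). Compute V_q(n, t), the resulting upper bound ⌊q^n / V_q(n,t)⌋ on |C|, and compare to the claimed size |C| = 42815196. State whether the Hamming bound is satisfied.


V_q(n, t) = 2887, q^n = 96889010407, Hamming bound = 33560446, |C| = 42815196 > bound (violated).

Step 1: Compute V_q(n, t) = Σ_{j=0}^2 C(n, j) (q−1)^j.
  j = 0: C(13,0)·(6)^0 = 1·1 = 1.
  j = 1: C(13,1)·(6)^1 = 13·6 = 78.
  j = 2: C(13,2)·(6)^2 = 78·36 = 2808.
  V_q(n, t) = 1 + 78 + 2808 = 2887.
Step 2: q^n = 7^13 = 96889010407.
Step 3: Hamming bound ⌊q^n / V_q(n,t)⌋ = ⌊96889010407/2887⌋ = 33560446.
Step 4: Compare |C| = 42815196 to 33560446: violated.
The claimed |C| lies above the Hamming bound, so no 7-ary code of length 13 with d ≥ 5 can have 42815196 codewords.


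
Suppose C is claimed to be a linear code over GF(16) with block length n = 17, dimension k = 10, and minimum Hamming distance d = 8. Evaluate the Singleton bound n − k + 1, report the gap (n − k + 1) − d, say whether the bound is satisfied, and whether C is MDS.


Singleton RHS = n − k + 1 = 8, slack = 0, bound satisfied, MDS.

Singleton bound: d ≤ n − k + 1.
Here n = 17, k = 10, so n − k + 1 = 8.
Given d = 8, check d ≤ 8: YES.
Slack = (n − k + 1) − d = 0.
The code is MDS (slack = 0).
Description: the claimed parameters are [17, 10, 8]_16; such a code would be MDS (meets Singleton bound).


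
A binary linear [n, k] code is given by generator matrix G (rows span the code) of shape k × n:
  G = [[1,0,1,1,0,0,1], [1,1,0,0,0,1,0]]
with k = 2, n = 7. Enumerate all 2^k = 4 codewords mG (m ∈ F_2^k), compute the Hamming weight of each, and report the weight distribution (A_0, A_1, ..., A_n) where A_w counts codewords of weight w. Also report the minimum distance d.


Weight distribution: A_0 = 1, A_3 = 1, A_4 = 1, A_5 = 1. Minimum distance d = 3.

Enumerate all 2^2 = 4 messages m ∈ F_2^2.
For each, compute codeword c = mG in F_2^7, then tally its weight.
  m = 00 → c = 0000000, weight = 0.
  m = 10 → c = 1011001, weight = 4.
  m = 01 → c = 1100010, weight = 3.
  m = 11 → c = 0111011, weight = 5.
Tally weights:
  weight 0: 1 codewords.
  weight 3: 1 codewords.
  weight 4: 1 codewords.
  weight 5: 1 codewords.
Minimum distance d = smallest w > 0 with A_w > 0 = 3.
Sanity: Σ A_w = 4 = 2^2 = 4 ✓.


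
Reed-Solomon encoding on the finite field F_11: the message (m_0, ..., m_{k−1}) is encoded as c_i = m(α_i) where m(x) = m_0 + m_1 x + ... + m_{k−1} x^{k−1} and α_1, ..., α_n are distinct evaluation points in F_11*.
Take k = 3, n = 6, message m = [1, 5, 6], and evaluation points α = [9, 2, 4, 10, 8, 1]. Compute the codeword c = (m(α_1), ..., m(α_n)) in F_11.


c = [4, 2, 7, 2, 7, 1]

Message polynomial: m(x) = 1 + 5·x + 6·x^2 (mod 11).
For each evaluation point α_i, compute m(α_i) mod 11:
  α_1 = 9: Horner steps 6 → 4 → 4, so m(9) = 4.
  α_2 = 2: Horner steps 6 → 6 → 2, so m(2) = 2.
  α_3 = 4: Horner steps 6 → 7 → 7, so m(4) = 7.
  α_4 = 10: Horner steps 6 → 10 → 2, so m(10) = 2.
  α_5 = 8: Horner steps 6 → 9 → 7, so m(8) = 7.
  α_6 = 1: Horner steps 6 → 0 → 1, so m(1) = 1.
Codeword c = [4, 2, 7, 2, 7, 1] ∈ F_11^6.


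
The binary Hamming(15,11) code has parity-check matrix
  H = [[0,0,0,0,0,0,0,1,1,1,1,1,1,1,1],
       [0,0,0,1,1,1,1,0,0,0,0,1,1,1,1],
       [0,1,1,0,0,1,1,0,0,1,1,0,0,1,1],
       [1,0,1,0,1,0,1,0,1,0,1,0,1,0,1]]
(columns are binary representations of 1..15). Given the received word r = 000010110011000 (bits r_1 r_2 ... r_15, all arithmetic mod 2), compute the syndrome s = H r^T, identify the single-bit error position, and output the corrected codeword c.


s = (1, 1, 0, 1)^T, error position = 13, corrected codeword c = 000010110011100

Compute s = H r^T mod 2 one row at a time:
  s_1 = 1 + 0 + 0 + 1 + 1 + 0 + 0 + 0 = 3 ≡ 1 (mod 2).
  s_2 = 0 + 1 + 0 + 1 + 1 + 0 + 0 + 0 = 3 ≡ 1 (mod 2).
  s_3 = 0 + 0 + 0 + 1 + 0 + 1 + 0 + 0 = 2 ≡ 0 (mod 2).
  s_4 = 0 + 0 + 1 + 1 + 0 + 1 + 0 + 0 = 3 ≡ 1 (mod 2).
s = (1, 1, 0, 1)^T — this equals column 13 of H (binary 1101), so error is at position 13.
Correct: flip bit 13 of r = 000010110011000 to get c = 000010110011100.


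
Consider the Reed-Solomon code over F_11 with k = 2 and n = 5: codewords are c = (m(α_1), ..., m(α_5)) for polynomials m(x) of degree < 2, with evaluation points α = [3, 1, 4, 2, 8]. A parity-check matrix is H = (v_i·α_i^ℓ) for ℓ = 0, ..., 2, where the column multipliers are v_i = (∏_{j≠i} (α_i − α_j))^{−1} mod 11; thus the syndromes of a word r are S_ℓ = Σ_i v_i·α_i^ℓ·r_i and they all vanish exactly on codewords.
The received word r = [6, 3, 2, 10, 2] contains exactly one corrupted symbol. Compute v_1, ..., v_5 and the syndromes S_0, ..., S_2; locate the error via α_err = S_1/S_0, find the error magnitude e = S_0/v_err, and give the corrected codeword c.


S = (4, 10, 3), error at position 5, error magnitude e = 5, c = [6, 3, 2, 10, 8].

Step 1: column multipliers v_i = (∏_{j≠i}(α_i − α_j))^{−1} mod 11.
  i = 1 (α = 3): (3−1)(3−4)(3−2)(3−8) = 2·(−1)·1·(−5) = 10 ≡ 10, so v_1 = 10^{−1} = 10 (mod 11).
  i = 2 (α = 1): (1−3)(1−4)(1−2)(1−8) = (−2)·(−3)·(−1)·(−7) = 42 ≡ 9, so v_2 = 9^{−1} = 5 (mod 11).
  i = 3 (α = 4): (4−3)(4−1)(4−2)(4−8) = 1·3·2·(−4) = −24 ≡ 9, so v_3 = 9^{−1} = 5 (mod 11).
  i = 4 (α = 2): (2−3)(2−1)(2−4)(2−8) = (−1)·1·(−2)·(−6) = −12 ≡ 10, so v_4 = 10^{−1} = 10 (mod 11).
  i = 5 (α = 8): (8−3)(8−1)(8−4)(8−2) = 5·7·4·6 = 840 ≡ 4, so v_5 = 4^{−1} = 3 (mod 11).
  v = [10, 5, 5, 10, 3].
Step 2: syndromes of r = [6, 3, 2, 10, 2] (all sums mod 11).
  S_0 = Σ v_i r_i = 10·6 + 5·3 + 5·2 + 10·10 + 3·2 = 191 ≡ 4.
  S_1 = Σ v_i α_i r_i = 10·3·6 + 5·1·3 + 5·4·2 + 10·2·10 + 3·8·2 = 483 ≡ 10.
  α_i^2 mod 11 = [9, 1, 5, 4, 9].
  S_2 = Σ v_i α_i^2 r_i = 10·9·6 + 5·1·3 + 5·5·2 + 10·4·10 + 3·9·2 = 1059 ≡ 3.
  S = (4, 10, 3) ≠ 0, so r is not a codeword (an error is present).
Step 3: locate the error. For a single error e at position i, S_ℓ = v_i·e·α_i^ℓ, so α_err = S_1/S_0.
  S_0^{−1} = 4^{−1} = 3 (mod 11), so α_err = 10·3 = 30 ≡ 8 = α_5. Error position i = 5.
  Consistency check: S_2/S_1 = 3·10 = 30 ≡ 8 = α_err ✓ (single-error assumption holds).
Step 4: error magnitude e = S_0/v_5 = S_0·∏_{j≠5}(α_5 − α_j) = 4·4 = 16 ≡ 5 (mod 11).
Step 5: correct position 5: c_5 = r_5 − e = 2 − 5 ≡ 8 (mod 11). Hence c = [6, 3, 2, 10, 8].
  Check: interpolating c through the α_i gives m(x) = 7 + 7·x (degree < 2) with m(α_i) = c_i for every i, so c is indeed a codeword.


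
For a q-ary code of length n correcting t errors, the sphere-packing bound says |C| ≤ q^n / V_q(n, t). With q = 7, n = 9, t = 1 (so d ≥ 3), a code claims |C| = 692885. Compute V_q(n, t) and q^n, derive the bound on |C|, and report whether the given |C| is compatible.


V_q(n, t) = 55, q^n = 40353607, Hamming bound = 733701, |C| = 692885 ≤ bound (satisfied).

Step 1: Compute V_q(n, t) = Σ_{j=0}^1 C(n, j) (q−1)^j.
  j = 0: C(9,0)·(6)^0 = 1·1 = 1.
  j = 1: C(9,1)·(6)^1 = 9·6 = 54.
  V_q(n, t) = 1 + 54 = 55.
Step 2: q^n = 7^9 = 40353607.
Step 3: Hamming bound ⌊q^n / V_q(n,t)⌋ = ⌊40353607/55⌋ = 733701.
Step 4: Compare |C| = 692885 to 733701: satisfied.
The claimed |C| lies below the Hamming bound.


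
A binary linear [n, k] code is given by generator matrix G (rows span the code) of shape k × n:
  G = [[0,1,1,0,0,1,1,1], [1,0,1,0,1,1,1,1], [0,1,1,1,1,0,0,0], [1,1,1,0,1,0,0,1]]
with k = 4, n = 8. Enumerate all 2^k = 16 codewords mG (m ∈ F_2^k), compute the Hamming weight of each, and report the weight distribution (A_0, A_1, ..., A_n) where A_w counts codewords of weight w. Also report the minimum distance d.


Weight distribution: A_0 = 1, A_2 = 1, A_3 = 4, A_4 = 3, A_5 = 4, A_6 = 3. Minimum distance d = 2.

Enumerate all 2^4 = 16 messages m ∈ F_2^4.
For each, compute codeword c = mG in F_2^8, then tally its weight.
  m = 0000 → c = 00000000, weight = 0.
  m = 1000 → c = 01100111, weight = 5.
  m = 0100 → c = 10101111, weight = 6.
  m = 1100 → c = 11001000, weight = 3.
  m = 0010 → c = 01111000, weight = 4.
  m = 1010 → c = 00011111, weight = 5.
  m = 0110 → c = 11010111, weight = 6.
  m = 1110 → c = 10110000, weight = 3.
  m = 0001 → c = 11101001, weight = 5.
  m = 1001 → c = 10001110, weight = 4.
  m = 0101 → c = 01000110, weight = 3.
  m = 1101 → c = 00100001, weight = 2.
  m = 0011 → c = 10010001, weight = 3.
  m = 1011 → c = 11110110, weight = 6.
  m = 0111 → c = 00111110, weight = 5.
  m = 1111 → c = 01011001, weight = 4.
Tally weights:
  weight 0: 1 codewords.
  weight 2: 1 codewords.
  weight 3: 4 codewords.
  weight 4: 3 codewords.
  weight 5: 4 codewords.
  weight 6: 3 codewords.
Minimum distance d = smallest w > 0 with A_w > 0 = 2.
Sanity: Σ A_w = 16 = 2^4 = 16 ✓.


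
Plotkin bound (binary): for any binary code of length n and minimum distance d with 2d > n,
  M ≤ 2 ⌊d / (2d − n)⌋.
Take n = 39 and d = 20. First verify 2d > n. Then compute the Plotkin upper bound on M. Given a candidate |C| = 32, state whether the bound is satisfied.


Plotkin bound M ≤ 40; given |C| = 32 ≤ bound (satisfied).

Check applicability: 2d = 40, n = 39.
2d − n = 1 > 0, so Plotkin applies.
Compute d/(2d−n) = 20/1 ≈ 20.0000.
⌊d/(2d−n)⌋ = 20.
Plotkin bound: M ≤ 2·20 = 40.
Given |C| = 32, check: satisfied.
This |C| is below the Plotkin bound.


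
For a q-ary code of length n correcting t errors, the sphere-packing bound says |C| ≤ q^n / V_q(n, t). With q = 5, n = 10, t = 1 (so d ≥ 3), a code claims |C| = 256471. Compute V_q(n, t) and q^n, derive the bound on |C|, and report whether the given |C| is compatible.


V_q(n, t) = 41, q^n = 9765625, Hamming bound = 238185, |C| = 256471 > bound (violated).

Step 1: Compute V_q(n, t) = Σ_{j=0}^1 C(n, j) (q−1)^j.
  j = 0: C(10,0)·(4)^0 = 1·1 = 1.
  j = 1: C(10,1)·(4)^1 = 10·4 = 40.
  V_q(n, t) = 1 + 40 = 41.
Step 2: q^n = 5^10 = 9765625.
Step 3: Hamming bound ⌊q^n / V_q(n,t)⌋ = ⌊9765625/41⌋ = 238185.
Step 4: Compare |C| = 256471 to 238185: violated.
The claimed |C| lies above the Hamming bound, so no 5-ary code of length 10 with d ≥ 3 can have 256471 codewords.


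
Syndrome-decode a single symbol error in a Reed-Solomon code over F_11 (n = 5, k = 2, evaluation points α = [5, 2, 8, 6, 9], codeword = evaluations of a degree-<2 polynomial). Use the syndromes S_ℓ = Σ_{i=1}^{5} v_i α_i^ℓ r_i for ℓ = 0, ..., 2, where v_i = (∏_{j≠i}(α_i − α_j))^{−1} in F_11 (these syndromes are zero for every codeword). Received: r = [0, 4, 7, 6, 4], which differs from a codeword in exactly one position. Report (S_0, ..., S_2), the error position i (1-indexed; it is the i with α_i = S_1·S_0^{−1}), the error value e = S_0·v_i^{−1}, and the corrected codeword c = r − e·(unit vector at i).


S = (5, 1, 9), error at position 5, error magnitude e = 2, c = [0, 4, 7, 6, 2].

Step 1: column multipliers v_i = (∏_{j≠i}(α_i − α_j))^{−1} mod 11.
  i = 1 (α = 5): (5−2)(5−8)(5−6)(5−9) = 3·(−3)·(−1)·(−4) = −36 ≡ 8, so v_1 = 8^{−1} = 7 (mod 11).
  i = 2 (α = 2): (2−5)(2−8)(2−6)(2−9) = (−3)·(−6)·(−4)·(−7) = 504 ≡ 9, so v_2 = 9^{−1} = 5 (mod 11).
  i = 3 (α = 8): (8−5)(8−2)(8−6)(8−9) = 3·6·2·(−1) = −36 ≡ 8, so v_3 = 8^{−1} = 7 (mod 11).
  i = 4 (α = 6): (6−5)(6−2)(6−8)(6−9) = 1·4·(−2)·(−3) = 24 ≡ 2, so v_4 = 2^{−1} = 6 (mod 11).
  i = 5 (α = 9): (9−5)(9−2)(9−8)(9−6) = 4·7·1·3 = 84 ≡ 7, so v_5 = 7^{−1} = 8 (mod 11).
  v = [7, 5, 7, 6, 8].
Step 2: syndromes of r = [0, 4, 7, 6, 4] (all sums mod 11).
  S_0 = Σ v_i r_i = 7·0 + 5·4 + 7·7 + 6·6 + 8·4 = 137 ≡ 5.
  S_1 = Σ v_i α_i r_i = 7·5·0 + 5·2·4 + 7·8·7 + 6·6·6 + 8·9·4 = 936 ≡ 1.
  α_i^2 mod 11 = [3, 4, 9, 3, 4].
  S_2 = Σ v_i α_i^2 r_i = 7·3·0 + 5·4·4 + 7·9·7 + 6·3·6 + 8·4·4 = 757 ≡ 9.
  S = (5, 1, 9) ≠ 0, so r is not a codeword (an error is present).
Step 3: locate the error. For a single error e at position i, S_ℓ = v_i·e·α_i^ℓ, so α_err = S_1/S_0.
  S_0^{−1} = 5^{−1} = 9 (mod 11), so α_err = 1·9 = 9 ≡ 9 = α_5. Error position i = 5.
  Consistency check: S_2/S_1 = 9·1 = 9 ≡ 9 = α_err ✓ (single-error assumption holds).
Step 4: error magnitude e = S_0/v_5 = S_0·∏_{j≠5}(α_5 − α_j) = 5·7 = 35 ≡ 2 (mod 11).
Step 5: correct position 5: c_5 = r_5 − e = 4 − 2 ≡ 2 (mod 11). Hence c = [0, 4, 7, 6, 2].
  Check: interpolating c through the α_i gives m(x) = 3 + 6·x (degree < 2) with m(α_i) = c_i for every i, so c is indeed a codeword.


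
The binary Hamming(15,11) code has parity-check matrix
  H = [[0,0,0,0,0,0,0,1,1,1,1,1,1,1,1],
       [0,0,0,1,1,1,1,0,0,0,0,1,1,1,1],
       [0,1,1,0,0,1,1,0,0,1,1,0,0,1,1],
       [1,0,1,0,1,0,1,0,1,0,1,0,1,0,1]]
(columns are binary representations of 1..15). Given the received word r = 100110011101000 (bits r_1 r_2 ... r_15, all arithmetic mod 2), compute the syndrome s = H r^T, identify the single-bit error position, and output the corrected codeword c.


s = (0, 1, 1, 1)^T, error position = 7, corrected codeword c = 100110111101000

Compute s = H r^T mod 2 one row at a time:
  s_1 = 1 + 1 + 1 + 0 + 1 + 0 + 0 + 0 = 4 ≡ 0 (mod 2).
  s_2 = 1 + 1 + 0 + 0 + 1 + 0 + 0 + 0 = 3 ≡ 1 (mod 2).
  s_3 = 0 + 0 + 0 + 0 + 1 + 0 + 0 + 0 = 1 ≡ 1 (mod 2).
  s_4 = 1 + 0 + 1 + 0 + 1 + 0 + 0 + 0 = 3 ≡ 1 (mod 2).
s = (0, 1, 1, 1)^T — this equals column 7 of H (binary 0111), so error is at position 7.
Correct: flip bit 7 of r = 100110011101000 to get c = 100110111101000.


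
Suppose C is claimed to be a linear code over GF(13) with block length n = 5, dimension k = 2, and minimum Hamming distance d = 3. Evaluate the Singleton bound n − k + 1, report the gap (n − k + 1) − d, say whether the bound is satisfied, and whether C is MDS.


Singleton RHS = n − k + 1 = 4, slack = 1, bound satisfied, not MDS.

Singleton bound: d ≤ n − k + 1.
Here n = 5, k = 2, so n − k + 1 = 4.
Given d = 3, check d ≤ 4: YES.
Slack = (n − k + 1) − d = 1.
The code is NOT MDS (slack = 1 > 0).
Description: the claimed parameters are [5, 2, 3]_13; such a code would be non-MDS.


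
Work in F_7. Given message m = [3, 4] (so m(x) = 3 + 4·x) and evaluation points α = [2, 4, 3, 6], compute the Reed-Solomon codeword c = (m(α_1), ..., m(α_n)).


c = [4, 5, 1, 6]

Message polynomial: m(x) = 3 + 4·x (mod 7).
For each evaluation point α_i, compute m(α_i) mod 7:
  α_1 = 2: Horner steps 4 → 4, so m(2) = 4.
  α_2 = 4: Horner steps 4 → 5, so m(4) = 5.
  α_3 = 3: Horner steps 4 → 1, so m(3) = 1.
  α_4 = 6: Horner steps 4 → 6, so m(6) = 6.
Codeword c = [4, 5, 1, 6] ∈ F_7^4.


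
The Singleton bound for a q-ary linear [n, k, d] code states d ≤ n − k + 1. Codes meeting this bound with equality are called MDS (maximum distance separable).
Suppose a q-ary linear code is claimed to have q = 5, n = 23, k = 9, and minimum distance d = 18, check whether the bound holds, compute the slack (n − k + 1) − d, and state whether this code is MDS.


Singleton RHS = n − k + 1 = 15, slack = -3, bound violated (no such code; not MDS).

Singleton bound: d ≤ n − k + 1.
Here n = 23, k = 9, so n − k + 1 = 15.
Given d = 18, check d ≤ 15: NO.
Slack = (n − k + 1) − d = -3.
The slack is negative: d = 18 exceeds n − k + 1 = 15 by 3, so the Singleton bound is violated and no linear [23, 9, 18]_5 code can exist. In particular it is not MDS (MDS requires d = n − k + 1 exactly).
Description: the claimed parameters are [23, 9, 18]_5; such a code would be impossible (violates the Singleton bound).


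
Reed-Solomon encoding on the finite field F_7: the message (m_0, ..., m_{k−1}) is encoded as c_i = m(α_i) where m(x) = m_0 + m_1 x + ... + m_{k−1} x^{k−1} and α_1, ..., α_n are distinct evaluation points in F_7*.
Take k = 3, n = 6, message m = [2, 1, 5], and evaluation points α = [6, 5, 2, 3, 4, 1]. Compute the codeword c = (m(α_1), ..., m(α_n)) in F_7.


c = [6, 6, 3, 1, 2, 1]

Message polynomial: m(x) = 2 + 1·x + 5·x^2 (mod 7).
For each evaluation point α_i, compute m(α_i) mod 7:
  α_1 = 6: Horner steps 5 → 3 → 6, so m(6) = 6.
  α_2 = 5: Horner steps 5 → 5 → 6, so m(5) = 6.
  α_3 = 2: Horner steps 5 → 4 → 3, so m(2) = 3.
  α_4 = 3: Horner steps 5 → 2 → 1, so m(3) = 1.
  α_5 = 4: Horner steps 5 → 0 → 2, so m(4) = 2.
  α_6 = 1: Horner steps 5 → 6 → 1, so m(1) = 1.
Codeword c = [6, 6, 3, 1, 2, 1] ∈ F_7^6.


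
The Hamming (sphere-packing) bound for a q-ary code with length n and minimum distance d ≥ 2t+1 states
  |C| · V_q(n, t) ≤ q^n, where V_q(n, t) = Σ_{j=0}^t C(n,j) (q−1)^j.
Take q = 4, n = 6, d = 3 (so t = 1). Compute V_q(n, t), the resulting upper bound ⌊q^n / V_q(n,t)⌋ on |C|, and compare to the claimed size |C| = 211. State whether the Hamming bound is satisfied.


V_q(n, t) = 19, q^n = 4096, Hamming bound = 215, |C| = 211 ≤ bound (satisfied).

Step 1: Compute V_q(n, t) = Σ_{j=0}^1 C(n, j) (q−1)^j.
  j = 0: C(6,0)·(3)^0 = 1·1 = 1.
  j = 1: C(6,1)·(3)^1 = 6·3 = 18.
  V_q(n, t) = 1 + 18 = 19.
Step 2: q^n = 4^6 = 4096.
Step 3: Hamming bound ⌊q^n / V_q(n,t)⌋ = ⌊4096/19⌋ = 215.
Step 4: Compare |C| = 211 to 215: satisfied.
The claimed |C| lies below the Hamming bound.


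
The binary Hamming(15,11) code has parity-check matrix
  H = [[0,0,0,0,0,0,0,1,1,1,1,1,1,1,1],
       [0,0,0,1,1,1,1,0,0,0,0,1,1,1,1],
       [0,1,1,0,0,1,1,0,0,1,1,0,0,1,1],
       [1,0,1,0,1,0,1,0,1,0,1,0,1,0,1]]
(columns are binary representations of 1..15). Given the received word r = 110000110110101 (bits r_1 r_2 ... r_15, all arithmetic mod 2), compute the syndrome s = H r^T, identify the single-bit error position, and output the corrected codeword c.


s = (1, 1, 1, 1)^T, error position = 15, corrected codeword c = 110000110110100

Compute s = H r^T mod 2 one row at a time:
  s_1 = 1 + 0 + 1 + 1 + 0 + 1 + 0 + 1 = 5 ≡ 1 (mod 2).
  s_2 = 0 + 0 + 0 + 1 + 0 + 1 + 0 + 1 = 3 ≡ 1 (mod 2).
  s_3 = 1 + 0 + 0 + 1 + 1 + 1 + 0 + 1 = 5 ≡ 1 (mod 2).
  s_4 = 1 + 0 + 0 + 1 + 0 + 1 + 1 + 1 = 5 ≡ 1 (mod 2).
s = (1, 1, 1, 1)^T — this equals column 15 of H (binary 1111), so error is at position 15.
Correct: flip bit 15 of r = 110000110110101 to get c = 110000110110100.


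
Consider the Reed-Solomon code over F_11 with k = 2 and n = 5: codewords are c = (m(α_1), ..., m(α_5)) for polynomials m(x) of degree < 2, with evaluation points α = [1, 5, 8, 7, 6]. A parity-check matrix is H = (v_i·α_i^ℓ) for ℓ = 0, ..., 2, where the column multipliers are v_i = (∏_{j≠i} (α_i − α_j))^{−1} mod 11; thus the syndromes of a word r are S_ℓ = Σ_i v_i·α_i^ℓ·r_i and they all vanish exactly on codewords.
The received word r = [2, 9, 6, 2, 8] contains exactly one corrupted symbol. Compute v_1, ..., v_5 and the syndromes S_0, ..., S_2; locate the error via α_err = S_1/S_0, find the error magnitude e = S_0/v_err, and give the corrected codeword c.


S = (5, 2, 3), error at position 4, error magnitude e = 6, c = [2, 9, 6, 7, 8].

Step 1: column multipliers v_i = (∏_{j≠i}(α_i − α_j))^{−1} mod 11.
  i = 1 (α = 1): (1−5)(1−8)(1−7)(1−6) = (−4)·(−7)·(−6)·(−5) = 840 ≡ 4, so v_1 = 4^{−1} = 3 (mod 11).
  i = 2 (α = 5): (5−1)(5−8)(5−7)(5−6) = 4·(−3)·(−2)·(−1) = −24 ≡ 9, so v_2 = 9^{−1} = 5 (mod 11).
  i = 3 (α = 8): (8−1)(8−5)(8−7)(8−6) = 7·3·1·2 = 42 ≡ 9, so v_3 = 9^{−1} = 5 (mod 11).
  i = 4 (α = 7): (7−1)(7−5)(7−8)(7−6) = 6·2·(−1)·1 = −12 ≡ 10, so v_4 = 10^{−1} = 10 (mod 11).
  i = 5 (α = 6): (6−1)(6−5)(6−8)(6−7) = 5·1·(−2)·(−1) = 10 ≡ 10, so v_5 = 10^{−1} = 10 (mod 11).
  v = [3, 5, 5, 10, 10].
Step 2: syndromes of r = [2, 9, 6, 2, 8] (all sums mod 11).
  S_0 = Σ v_i r_i = 3·2 + 5·9 + 5·6 + 10·2 + 10·8 = 181 ≡ 5.
  S_1 = Σ v_i α_i r_i = 3·1·2 + 5·5·9 + 5·8·6 + 10·7·2 + 10·6·8 = 1091 ≡ 2.
  α_i^2 mod 11 = [1, 3, 9, 5, 3].
  S_2 = Σ v_i α_i^2 r_i = 3·1·2 + 5·3·9 + 5·9·6 + 10·5·2 + 10·3·8 = 751 ≡ 3.
  S = (5, 2, 3) ≠ 0, so r is not a codeword (an error is present).
Step 3: locate the error. For a single error e at position i, S_ℓ = v_i·e·α_i^ℓ, so α_err = S_1/S_0.
  S_0^{−1} = 5^{−1} = 9 (mod 11), so α_err = 2·9 = 18 ≡ 7 = α_4. Error position i = 4.
  Consistency check: S_2/S_1 = 3·6 = 18 ≡ 7 = α_err ✓ (single-error assumption holds).
Step 4: error magnitude e = S_0/v_4 = S_0·∏_{j≠4}(α_4 − α_j) = 5·10 = 50 ≡ 6 (mod 11).
Step 5: correct position 4: c_4 = r_4 − e = 2 − 6 ≡ 7 (mod 11). Hence c = [2, 9, 6, 7, 8].
  Check: interpolating c through the α_i gives m(x) = 3 + 10·x (degree < 2) with m(α_i) = c_i for every i, so c is indeed a codeword.


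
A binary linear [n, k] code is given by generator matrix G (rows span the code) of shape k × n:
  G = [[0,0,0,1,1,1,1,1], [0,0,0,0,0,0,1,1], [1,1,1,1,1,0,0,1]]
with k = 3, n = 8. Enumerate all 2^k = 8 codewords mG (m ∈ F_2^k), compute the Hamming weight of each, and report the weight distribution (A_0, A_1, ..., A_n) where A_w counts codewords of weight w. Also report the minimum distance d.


Weight distribution: A_0 = 1, A_2 = 1, A_3 = 1, A_5 = 3, A_6 = 2. Minimum distance d = 2.

Enumerate all 2^3 = 8 messages m ∈ F_2^3.
For each, compute codeword c = mG in F_2^8, then tally its weight.
  m = 000 → c = 00000000, weight = 0.
  m = 100 → c = 00011111, weight = 5.
  m = 010 → c = 00000011, weight = 2.
  m = 110 → c = 00011100, weight = 3.
  m = 001 → c = 11111001, weight = 6.
  m = 101 → c = 11100110, weight = 5.
  m = 011 → c = 11111010, weight = 6.
  m = 111 → c = 11100101, weight = 5.
Tally weights:
  weight 0: 1 codewords.
  weight 2: 1 codewords.
  weight 3: 1 codewords.
  weight 5: 3 codewords.
  weight 6: 2 codewords.
Minimum distance d = smallest w > 0 with A_w > 0 = 2.
Sanity: Σ A_w = 8 = 2^3 = 8 ✓.


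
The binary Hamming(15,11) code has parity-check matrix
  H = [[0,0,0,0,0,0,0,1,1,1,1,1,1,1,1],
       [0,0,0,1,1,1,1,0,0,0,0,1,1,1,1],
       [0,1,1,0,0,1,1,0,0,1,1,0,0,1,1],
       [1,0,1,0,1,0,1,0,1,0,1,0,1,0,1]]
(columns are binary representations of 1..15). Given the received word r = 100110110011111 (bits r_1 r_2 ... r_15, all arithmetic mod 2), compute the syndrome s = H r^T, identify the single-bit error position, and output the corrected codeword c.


s = (0, 1, 0, 0)^T, error position = 4, corrected codeword c = 100010110011111

Compute s = H r^T mod 2 one row at a time:
  s_1 = 1 + 0 + 0 + 1 + 1 + 1 + 1 + 1 = 6 ≡ 0 (mod 2).
  s_2 = 1 + 1 + 0 + 1 + 1 + 1 + 1 + 1 = 7 ≡ 1 (mod 2).
  s_3 = 0 + 0 + 0 + 1 + 0 + 1 + 1 + 1 = 4 ≡ 0 (mod 2).
  s_4 = 1 + 0 + 1 + 1 + 0 + 1 + 1 + 1 = 6 ≡ 0 (mod 2).
s = (0, 1, 0, 0)^T — this equals column 4 of H (binary 0100), so error is at position 4.
Correct: flip bit 4 of r = 100110110011111 to get c = 100010110011111.


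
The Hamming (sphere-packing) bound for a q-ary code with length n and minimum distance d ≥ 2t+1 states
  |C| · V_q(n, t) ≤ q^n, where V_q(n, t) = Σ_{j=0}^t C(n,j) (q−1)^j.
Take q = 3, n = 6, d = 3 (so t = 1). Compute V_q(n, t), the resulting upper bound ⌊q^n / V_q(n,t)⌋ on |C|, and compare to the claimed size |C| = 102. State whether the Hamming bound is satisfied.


V_q(n, t) = 13, q^n = 729, Hamming bound = 56, |C| = 102 > bound (violated).

Step 1: Compute V_q(n, t) = Σ_{j=0}^1 C(n, j) (q−1)^j.
  j = 0: C(6,0)·(2)^0 = 1·1 = 1.
  j = 1: C(6,1)·(2)^1 = 6·2 = 12.
  V_q(n, t) = 1 + 12 = 13.
Step 2: q^n = 3^6 = 729.
Step 3: Hamming bound ⌊q^n / V_q(n,t)⌋ = ⌊729/13⌋ = 56.
Step 4: Compare |C| = 102 to 56: violated.
The claimed |C| lies above the Hamming bound, so no 3-ary code of length 6 with d ≥ 3 can have 102 codewords.


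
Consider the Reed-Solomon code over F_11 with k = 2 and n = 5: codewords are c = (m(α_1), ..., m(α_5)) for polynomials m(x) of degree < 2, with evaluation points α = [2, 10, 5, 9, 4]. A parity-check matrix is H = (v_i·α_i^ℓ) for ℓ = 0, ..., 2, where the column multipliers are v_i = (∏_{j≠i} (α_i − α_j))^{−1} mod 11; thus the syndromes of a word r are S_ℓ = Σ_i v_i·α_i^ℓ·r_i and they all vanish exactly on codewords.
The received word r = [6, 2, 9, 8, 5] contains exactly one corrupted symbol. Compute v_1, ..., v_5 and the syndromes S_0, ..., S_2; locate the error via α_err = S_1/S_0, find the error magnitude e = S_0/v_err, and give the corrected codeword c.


S = (2, 10, 6), error at position 3, error magnitude e = 10, c = [6, 2, 10, 8, 5].

Step 1: column multipliers v_i = (∏_{j≠i}(α_i − α_j))^{−1} mod 11.
  i = 1 (α = 2): (2−10)(2−5)(2−9)(2−4) = (−8)·(−3)·(−7)·(−2) = 336 ≡ 6, so v_1 = 6^{−1} = 2 (mod 11).
  i = 2 (α = 10): (10−2)(10−5)(10−9)(10−4) = 8·5·1·6 = 240 ≡ 9, so v_2 = 9^{−1} = 5 (mod 11).
  i = 3 (α = 5): (5−2)(5−10)(5−9)(5−4) = 3·(−5)·(−4)·1 = 60 ≡ 5, so v_3 = 5^{−1} = 9 (mod 11).
  i = 4 (α = 9): (9−2)(9−10)(9−5)(9−4) = 7·(−1)·4·5 = −140 ≡ 3, so v_4 = 3^{−1} = 4 (mod 11).
  i = 5 (α = 4): (4−2)(4−10)(4−5)(4−9) = 2·(−6)·(−1)·(−5) = −60 ≡ 6, so v_5 = 6^{−1} = 2 (mod 11).
  v = [2, 5, 9, 4, 2].
Step 2: syndromes of r = [6, 2, 9, 8, 5] (all sums mod 11).
  S_0 = Σ v_i r_i = 2·6 + 5·2 + 9·9 + 4·8 + 2·5 = 145 ≡ 2.
  S_1 = Σ v_i α_i r_i = 2·2·6 + 5·10·2 + 9·5·9 + 4·9·8 + 2·4·5 = 857 ≡ 10.
  α_i^2 mod 11 = [4, 1, 3, 4, 5].
  S_2 = Σ v_i α_i^2 r_i = 2·4·6 + 5·1·2 + 9·3·9 + 4·4·8 + 2·5·5 = 479 ≡ 6.
  S = (2, 10, 6) ≠ 0, so r is not a codeword (an error is present).
Step 3: locate the error. For a single error e at position i, S_ℓ = v_i·e·α_i^ℓ, so α_err = S_1/S_0.
  S_0^{−1} = 2^{−1} = 6 (mod 11), so α_err = 10·6 = 60 ≡ 5 = α_3. Error position i = 3.
  Consistency check: S_2/S_1 = 6·10 = 60 ≡ 5 = α_err ✓ (single-error assumption holds).
Step 4: error magnitude e = S_0/v_3 = S_0·∏_{j≠3}(α_3 − α_j) = 2·5 = 10 ≡ 10 (mod 11).
Step 5: correct position 3: c_3 = r_3 − e = 9 − 10 ≡ 10 (mod 11). Hence c = [6, 2, 10, 8, 5].
  Check: interpolating c through the α_i gives m(x) = 7 + 5·x (degree < 2) with m(α_i) = c_i for every i, so c is indeed a codeword.
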